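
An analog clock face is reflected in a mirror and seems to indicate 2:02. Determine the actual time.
Reflection across the vertical (12-6) axis maps a hand at angle A degrees to (360 - A) degrees, which sends a reading of T minutes past 12:00 to (720 - T) minutes past 12:00.
Mirror reads 2:02 = 122 minutes past 12:00.
Actual time: (720 - 122) mod 720 = 598 minutes = 9:58.

Final answer: 9:58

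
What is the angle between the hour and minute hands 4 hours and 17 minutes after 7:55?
First find the time 4 hours and 17 minutes after 7:55.
Total minutes: 7 x 60 + 55 + 4 x 60 + 17 = 732.
732 mod 720 = 12 minutes = 12:12.
Now compute the angle at 12:12:
Hour hand: 0 x 30 + 12 x 0.5 = 6 degrees
Minute hand: 12 x 6 = 72 degrees
Difference: |6 - 72| = 66 degrees
The angle is 66 degrees

Final answer: 66 degrees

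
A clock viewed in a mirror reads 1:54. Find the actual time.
Reflection across the vertical (12-6) axis maps a hand at angle A degrees to (360 - A) degrees, which sends a reading of T minutes past 12:00 to (720 - T) minutes past 12:00.
Mirror reads 1:54 = 114 minutes past 12:00.
Actual time: (720 - 114) mod 720 = 606 minutes = 10:06.

Final answer: 10:06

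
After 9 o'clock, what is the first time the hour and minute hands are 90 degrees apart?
At t minutes past 9:00, the hour hand is at 30 x 9 + 0.5t degrees and the minute hand is at 6t degrees.
The smaller angle between them is 90 degrees when |30H - 5.5t| = 90 or |30H - 5.5t| = 270.
With H = 9, solve 30 x 9 - 5.5t = +/- target for each target:
  t = (30 x 9 - 90) / 5.5 = 32.73
  t = (30 x 9 + 90) / 5.5 = 65.45 (outside (0, 60))
  t = (30 x 9 - 270) / 5.5 = 0 (outside (0, 60))
  t = (30 x 9 + 270) / 5.5 = 98.18 (outside (0, 60))
Valid solutions in (0, 60): {32.73} minutes.
The first occurrence is t = 32.73 minutes.
The hands form a 90-degree angle at 32.73 minutes past 9:00.

Final answer: 32.73 minutes past 9:00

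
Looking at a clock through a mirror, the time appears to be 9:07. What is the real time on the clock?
Reflection across the vertical (12-6) axis maps a hand at angle A degrees to (360 - A) degrees, which sends a reading of T minutes past 12:00 to (720 - T) minutes past 12:00.
Mirror reads 9:07 = 547 minutes past 12:00.
Actual time: (720 - 547) mod 720 = 173 minutes = 2:53.

Final answer: 2:53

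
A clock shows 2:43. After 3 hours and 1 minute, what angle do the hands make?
First find the time 3 hours and 1 minute after 2:43.
Total minutes: 2 x 60 + 43 + 3 x 60 + 1 = 344.
344 mod 720 = 344 minutes = 5:44.
Now compute the angle at 5:44:
Hour hand: 5 x 30 + 44 x 0.5 = 172 degrees
Minute hand: 44 x 6 = 264 degrees
Difference: |172 - 264| = 92 degrees
The angle is 92 degrees

Final answer: 92 degrees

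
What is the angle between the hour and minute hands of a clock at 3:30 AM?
Hour hand position: 3 x 30 + 30 x 0.5 = 105 degrees
Minute hand position: 30 x 6 = 180 degrees
Difference: |105 - 180| = 75 degrees
The angle between the hands is 75 degrees

Final answer: 75 degrees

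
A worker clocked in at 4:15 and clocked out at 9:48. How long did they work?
From 4:15 to 9:48:
(9 x 60 + 48) - (4 x 60 + 15) = 588 - 255 = 333 minutes
= 5 hours and 33 minutes

Final answer: 5 hours and 33 minutes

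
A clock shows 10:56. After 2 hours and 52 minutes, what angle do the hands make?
First find the time 2 hours and 52 minutes after 10:56.
Total minutes: 10 x 60 + 56 + 2 x 60 + 52 = 828.
828 mod 720 = 108 minutes = 1:48.
Now compute the angle at 1:48:
Hour hand: 1 x 30 + 48 x 0.5 = 54 degrees
Minute hand: 48 x 6 = 288 degrees
Difference: |54 - 288| = 234 degrees
Smaller angle: 360 - 234 = 126 degrees

Final answer: 126 degrees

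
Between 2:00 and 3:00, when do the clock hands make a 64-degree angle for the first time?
At t minutes past 2:00, the hour hand is at 30 x 2 + 0.5t degrees and the minute hand is at 6t degrees.
The smaller angle between them is 64 degrees when |30H - 5.5t| = 64 or |30H - 5.5t| = 296.
With H = 2, solve 30 x 2 - 5.5t = +/- target for each target:
  t = (30 x 2 - 64) / 5.5 = -0.73 (outside (0, 60))
  t = (30 x 2 + 64) / 5.5 = 22.55
  t = (30 x 2 - 296) / 5.5 = -42.91 (outside (0, 60))
  t = (30 x 2 + 296) / 5.5 = 64.73 (outside (0, 60))
Valid solutions in (0, 60): {22.55} minutes.
The first occurrence is t = 22.55 minutes.
The hands form a 64-degree angle at 22.55 minutes past 2:00.

Final answer: 22.55 minutes past 2:00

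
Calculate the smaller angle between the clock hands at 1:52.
Hour hand position: 1 x 30 + 52 x 0.5 = 56 degrees
Minute hand position: 52 x 6 = 312 degrees
Difference: |56 - 312| = 256 degrees
Since 256 > 180, the smaller angle is 360 - 256 = 104 degrees

Final answer: 104 degrees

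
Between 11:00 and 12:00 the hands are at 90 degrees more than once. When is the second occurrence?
At t minutes past 11:00, the hour hand is at 30 x 11 + 0.5t degrees and the minute hand is at 6t degrees.
The smaller angle between them is 90 degrees when |30H - 5.5t| = 90 or |30H - 5.5t| = 270.
With H = 11, solve 30 x 11 - 5.5t = +/- target for each target:
  t = (30 x 11 - 90) / 5.5 = 43.64
  t = (30 x 11 + 90) / 5.5 = 76.36 (outside (0, 60))
  t = (30 x 11 - 270) / 5.5 = 10.91
  t = (30 x 11 + 270) / 5.5 = 109.09 (outside (0, 60))
Valid solutions in (0, 60): {10.91, 43.64} minutes.
The second occurrence is t = 43.64 minutes.
The hands form a 90-degree angle at 43.64 minutes past 11:00.

Final answer: 43.64 minutes past 11:00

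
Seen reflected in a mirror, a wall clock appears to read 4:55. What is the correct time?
Reflection across the vertical (12-6) axis maps a hand at angle A degrees to (360 - A) degrees, which sends a reading of T minutes past 12:00 to (720 - T) minutes past 12:00.
Mirror reads 4:55 = 295 minutes past 12:00.
Actual time: (720 - 295) mod 720 = 425 minutes = 7:05.

Final answer: 7:05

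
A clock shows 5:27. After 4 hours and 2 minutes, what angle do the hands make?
First find the time 4 hours and 2 minutes after 5:27.
Total minutes: 5 x 60 + 27 + 4 x 60 + 2 = 569.
569 mod 720 = 569 minutes = 9:29.
Now compute the angle at 9:29:
Hour hand: 9 x 30 + 29 x 0.5 = 284.5 degrees
Minute hand: 29 x 6 = 174 degrees
Difference: |284.5 - 174| = 110.5 degrees
The angle is 110.5 degrees

Final answer: 110.5 degrees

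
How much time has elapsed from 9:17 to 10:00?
From 9:17 to 10:00:
(10 x 60 + 0) - (9 x 60 + 17) = 600 - 557 = 43 minutes
= 43 minutes

Final answer: 43 minutes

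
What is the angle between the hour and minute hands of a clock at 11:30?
Hour hand position: 11 x 30 + 30 x 0.5 = 345 degrees
Minute hand position: 30 x 6 = 180 degrees
Difference: |345 - 180| = 165 degrees
The angle between the hands is 165 degrees

Final answer: 165 degrees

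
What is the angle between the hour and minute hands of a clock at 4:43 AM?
Hour hand position: 4 x 30 + 43 x 0.5 = 141.5 degrees
Minute hand position: 43 x 6 = 258 degrees
Difference: |141.5 - 258| = 116.5 degrees
The angle between the hands is 116.5 degrees

Final answer: 116.5 degrees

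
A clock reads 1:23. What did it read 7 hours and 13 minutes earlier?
Starting time: 1:23 = 83 total minutes past 12:00
Subtracting: 7 hours and 13 minutes = 433 minutes
83 - 433 = -350 (negative, add 12 hours = 720) = 370 minutes
= 6 hours and 10 minutes past 12:00 = 6:10

Final answer: 6:10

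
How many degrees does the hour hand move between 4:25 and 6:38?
The hour hand moves 0.5 degrees per minute.
Time elapsed: 6:38 - 4:25 = 133 minutes
Angular displacement: 133 x 0.5 = 66.5 degrees

Final answer: 66.5 degrees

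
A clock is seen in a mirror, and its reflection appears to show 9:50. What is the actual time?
Reflection across the vertical (12-6) axis maps a hand at angle A degrees to (360 - A) degrees, which sends a reading of T minutes past 12:00 to (720 - T) minutes past 12:00.
Mirror reads 9:50 = 590 minutes past 12:00.
Actual time: (720 - 590) mod 720 = 130 minutes = 2:10.

Final answer: 2:10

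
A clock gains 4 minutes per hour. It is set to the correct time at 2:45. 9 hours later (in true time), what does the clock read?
For every 60 true minutes, the faulty clock advances 60 + 4 = 64 minutes.
True elapsed: 9 hours = 540 minutes.
Faulty clock advances: 540 x 64/60 = 576 minutes (drift: 36 minutes ahead).
Shown time: 2:45 + 576 minutes = 12:21.

Final answer: 12:21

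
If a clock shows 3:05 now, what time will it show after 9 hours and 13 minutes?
Starting time: 3:05
Adding 13 minutes to 5 minutes: 5 + 13 = 18 minutes
Adding 9 hours: 3 + 9 = 12
Final time: 12:18

Final answer: 12:18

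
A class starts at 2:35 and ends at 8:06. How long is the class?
From 2:35 to 8:06:
(8 x 60 + 6) - (2 x 60 + 35) = 486 - 155 = 331 minutes
= 5 hours and 31 minutes

Final answer: 5 hours and 31 minutes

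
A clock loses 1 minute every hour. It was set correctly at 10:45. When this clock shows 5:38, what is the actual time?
For every 60 true minutes, the faulty clock advances 59 minutes, so 1 faulty-clock minute corresponds to 60/59 true minutes.
From 10:45 to 5:38 on the faulty dial is 413 minutes.
True elapsed: 413 x 60/59 = 420 minutes = 7 hours.
True time: 10:45 + 7 hours = 5:45.

Final answer: 5:45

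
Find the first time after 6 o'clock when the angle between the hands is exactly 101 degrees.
At t minutes past 6:00, the hour hand is at 30 x 6 + 0.5t degrees and the minute hand is at 6t degrees.
The smaller angle between them is 101 degrees when |30H - 5.5t| = 101 or |30H - 5.5t| = 259.
With H = 6, solve 30 x 6 - 5.5t = +/- target for each target:
  t = (30 x 6 - 101) / 5.5 = 14.36
  t = (30 x 6 + 101) / 5.5 = 51.09
  t = (30 x 6 - 259) / 5.5 = -14.36 (outside (0, 60))
  t = (30 x 6 + 259) / 5.5 = 79.82 (outside (0, 60))
Valid solutions in (0, 60): {14.36, 51.09} minutes.
The first occurrence is t = 14.36 minutes.
The hands form a 101-degree angle at 14.36 minutes past 6:00.

Final answer: 14.36 minutes past 6:00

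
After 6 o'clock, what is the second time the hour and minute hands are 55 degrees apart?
At t minutes past 6:00, the hour hand is at 30 x 6 + 0.5t degrees and the minute hand is at 6t degrees.
The smaller angle between them is 55 degrees when |30H - 5.5t| = 55 or |30H - 5.5t| = 305.
With H = 6, solve 30 x 6 - 5.5t = +/- target for each target:
  t = (30 x 6 - 55) / 5.5 = 22.73
  t = (30 x 6 + 55) / 5.5 = 42.73
  t = (30 x 6 - 305) / 5.5 = -22.73 (outside (0, 60))
  t = (30 x 6 + 305) / 5.5 = 88.18 (outside (0, 60))
Valid solutions in (0, 60): {22.73, 42.73} minutes.
The second occurrence is t = 42.73 minutes.
The hands form a 55-degree angle at 42.73 minutes past 6:00.

Final answer: 42.73 minutes past 6:00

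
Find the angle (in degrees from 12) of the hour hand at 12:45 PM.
The hour hand moves 30 degrees per hour and 0.5 degrees per minute.
At 12:45: (0) x 30 + 45 x 0.5 = 0 + 22.5 = 22.5 degrees

Final answer: 22.5 degrees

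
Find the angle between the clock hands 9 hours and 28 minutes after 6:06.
First find the time 9 hours and 28 minutes after 6:06.
Total minutes: 6 x 60 + 6 + 9 x 60 + 28 = 934.
934 mod 720 = 214 minutes = 3:34.
Now compute the angle at 3:34:
Hour hand: 3 x 30 + 34 x 0.5 = 107 degrees
Minute hand: 34 x 6 = 204 degrees
Difference: |107 - 204| = 97 degrees
The angle is 97 degrees

Final answer: 97 degrees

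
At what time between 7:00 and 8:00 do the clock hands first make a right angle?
At t minutes past 7:00, the hour hand is at 30 x 7 + 0.5t degrees and the minute hand is at 6t degrees.
The smaller angle between them is 90 degrees when |30H - 5.5t| = 90 or |30H - 5.5t| = 270.
With H = 7, solve 30 x 7 - 5.5t = +/- target for each target:
  t = (30 x 7 - 90) / 5.5 = 21.82
  t = (30 x 7 + 90) / 5.5 = 54.55
  t = (30 x 7 - 270) / 5.5 = -10.91 (outside (0, 60))
  t = (30 x 7 + 270) / 5.5 = 87.27 (outside (0, 60))
Valid solutions in (0, 60): {21.82, 54.55} minutes.
First occurrence: t = 21.82 minutes.
The hands are at right angles at 21.82 minutes past 7:00.

Final answer: 21.82 minutes past 7:00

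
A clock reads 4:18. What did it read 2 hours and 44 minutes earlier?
Starting time: 4:18 = 258 total minutes past 12:00
Subtracting: 2 hours and 44 minutes = 164 minutes
258 - 164 = 94 minutes
= 1 hour and 34 minutes past 12:00 = 1:34

Final answer: 1:34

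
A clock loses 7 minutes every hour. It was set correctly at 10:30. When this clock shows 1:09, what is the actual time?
For every 60 true minutes, the faulty clock advances 53 minutes, so 1 faulty-clock minute corresponds to 60/53 true minutes.
From 10:30 to 1:09 on the faulty dial is 159 minutes.
True elapsed: 159 x 60/53 = 180 minutes = 3 hours.
True time: 10:30 + 3 hours = 1:30.

Final answer: 1:30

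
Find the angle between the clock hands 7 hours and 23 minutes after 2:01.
First find the time 7 hours and 23 minutes after 2:01.
Total minutes: 2 x 60 + 1 + 7 x 60 + 23 = 564.
564 mod 720 = 564 minutes = 9:24.
Now compute the angle at 9:24:
Hour hand: 9 x 30 + 24 x 0.5 = 282 degrees
Minute hand: 24 x 6 = 144 degrees
Difference: |282 - 144| = 138 degrees
The angle is 138 degrees

Final answer: 138 degrees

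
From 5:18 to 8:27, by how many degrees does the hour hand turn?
The hour hand moves 0.5 degrees per minute.
Time elapsed: 8:27 - 5:18 = 189 minutes
Angular displacement: 189 x 0.5 = 94.5 degrees

Final answer: 94.5 degrees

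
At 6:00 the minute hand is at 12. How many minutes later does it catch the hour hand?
The minute hand gains 5.5 degrees per minute on the hour hand.
At 6:00, the hour hand is at 180 degrees and the minute hand is at 0 degrees.
The gap is 180 degrees. Time to close: 180/5.5 = 60 x 6/11 = 32.73 minutes.
The hands overlap at 32.73 minutes past 6:00.

Final answer: 32.73 minutes past 6:00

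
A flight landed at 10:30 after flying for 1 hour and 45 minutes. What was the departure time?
Starting time: 10:30 = 630 total minutes past 12:00
Subtracting: 1 hour and 45 minutes = 105 minutes
630 - 105 = 525 minutes
= 8 hours and 45 minutes past 12:00 = 8:45

Final answer: 8:45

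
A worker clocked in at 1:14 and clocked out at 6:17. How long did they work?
From 1:14 to 6:17:
(6 x 60 + 17) - (1 x 60 + 14) = 377 - 74 = 303 minutes
= 5 hours and 3 minutes

Final answer: 5 hours and 3 minutes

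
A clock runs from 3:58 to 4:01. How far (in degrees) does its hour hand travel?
The hour hand moves 0.5 degrees per minute.
Time elapsed: 4:01 - 3:58 = 3 minutes
Angular displacement: 3 x 0.5 = 1.5 degrees

Final answer: 1.5 degrees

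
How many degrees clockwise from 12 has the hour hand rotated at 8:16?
The hour hand moves 30 degrees per hour and 0.5 degrees per minute.
At 8:16: (8) x 30 + 16 x 0.5 = 240 + 8 = 248 degrees

Final answer: 248 degrees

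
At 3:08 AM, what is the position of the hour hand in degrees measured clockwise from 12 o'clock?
The hour hand moves 30 degrees per hour and 0.5 degrees per minute.
At 3:08: (3) x 30 + 8 x 0.5 = 90 + 4 = 94 degrees

Final answer: 94 degrees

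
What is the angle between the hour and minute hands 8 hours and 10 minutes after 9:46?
First find the time 8 hours and 10 minutes after 9:46.
Total minutes: 9 x 60 + 46 + 8 x 60 + 10 = 1076.
1076 mod 720 = 356 minutes = 5:56.
Now compute the angle at 5:56:
Hour hand: 5 x 30 + 56 x 0.5 = 178 degrees
Minute hand: 56 x 6 = 336 degrees
Difference: |178 - 336| = 158 degrees
The angle is 158 degrees

Final answer: 158 degrees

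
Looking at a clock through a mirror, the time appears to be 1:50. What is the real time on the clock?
Reflection across the vertical (12-6) axis maps a hand at angle A degrees to (360 - A) degrees, which sends a reading of T minutes past 12:00 to (720 - T) minutes past 12:00.
Mirror reads 1:50 = 110 minutes past 12:00.
Actual time: (720 - 110) mod 720 = 610 minutes = 10:10.

Final answer: 10:10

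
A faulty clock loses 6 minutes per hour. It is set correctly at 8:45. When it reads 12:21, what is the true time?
For every 60 true minutes, the faulty clock advances 54 minutes, so 1 faulty-clock minute corresponds to 60/54 true minutes.
From 8:45 to 12:21 on the faulty dial is 216 minutes.
True elapsed: 216 x 60/54 = 240 minutes = 4 hours.
True time: 8:45 + 4 hours = 12:45.

Final answer: 12:45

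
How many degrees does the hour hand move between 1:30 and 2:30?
The hour hand moves 0.5 degrees per minute.
Time elapsed: 2:30 - 1:30 = 60 minutes
Angular displacement: 60 x 0.5 = 30 degrees

Final answer: 30 degrees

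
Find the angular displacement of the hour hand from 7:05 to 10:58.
The hour hand moves 0.5 degrees per minute.
Time elapsed: 10:58 - 7:05 = 233 minutes
Angular displacement: 233 x 0.5 = 116.5 degrees

Final answer: 116.5 degrees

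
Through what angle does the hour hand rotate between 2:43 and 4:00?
The hour hand moves 0.5 degrees per minute.
Time elapsed: 4:00 - 2:43 = 77 minutes
Angular displacement: 77 x 0.5 = 38.5 degrees

Final answer: 38.5 degrees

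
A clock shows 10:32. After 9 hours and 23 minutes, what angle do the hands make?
First find the time 9 hours and 23 minutes after 10:32.
Total minutes: 10 x 60 + 32 + 9 x 60 + 23 = 1195.
1195 mod 720 = 475 minutes = 7:55.
Now compute the angle at 7:55:
Hour hand: 7 x 30 + 55 x 0.5 = 237.5 degrees
Minute hand: 55 x 6 = 330 degrees
Difference: |237.5 - 330| = 92.5 degrees
The angle is 92.5 degrees

Final answer: 92.5 degrees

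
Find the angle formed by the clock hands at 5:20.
Hour hand position: 5 x 30 + 20 x 0.5 = 160 degrees
Minute hand position: 20 x 6 = 120 degrees
Difference: |160 - 120| = 40 degrees
The angle between the hands is 40 degrees

Final answer: 40 degrees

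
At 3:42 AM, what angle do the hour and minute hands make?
Hour hand position: 3 x 30 + 42 x 0.5 = 111 degrees
Minute hand position: 42 x 6 = 252 degrees
Difference: |111 - 252| = 141 degrees
The angle between the hands is 141 degrees

Final answer: 141 degrees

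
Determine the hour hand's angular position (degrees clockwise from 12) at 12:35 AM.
The hour hand moves 30 degrees per hour and 0.5 degrees per minute.
At 12:35: (0) x 30 + 35 x 0.5 = 0 + 17.5 = 17.5 degrees

Final answer: 17.5 degrees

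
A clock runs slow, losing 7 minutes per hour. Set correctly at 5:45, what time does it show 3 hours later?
For every 60 true minutes, the faulty clock advances 60 - 7 = 53 minutes.
True elapsed: 3 hours = 180 minutes.
Faulty clock advances: 180 x 53/60 = 159 minutes (drift: 21 minutes behind).
Shown time: 5:45 + 159 minutes = 8:24.

Final answer: 8:24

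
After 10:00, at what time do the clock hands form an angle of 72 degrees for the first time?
At t minutes past 10:00, the hour hand is at 30 x 10 + 0.5t degrees and the minute hand is at 6t degrees.
The smaller angle between them is 72 degrees when |30H - 5.5t| = 72 or |30H - 5.5t| = 288.
With H = 10, solve 30 x 10 - 5.5t = +/- target for each target:
  t = (30 x 10 - 72) / 5.5 = 41.45
  t = (30 x 10 + 72) / 5.5 = 67.64 (outside (0, 60))
  t = (30 x 10 - 288) / 5.5 = 2.18
  t = (30 x 10 + 288) / 5.5 = 106.91 (outside (0, 60))
Valid solutions in (0, 60): {2.18, 41.45} minutes.
The first occurrence is t = 2.18 minutes.
The hands form a 72-degree angle at 2.18 minutes past 10:00.

Final answer: 2.18 minutes past 10:00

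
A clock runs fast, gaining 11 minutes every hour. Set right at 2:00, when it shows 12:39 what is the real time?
For every 60 true minutes, the faulty clock advances 71 minutes, so 1 faulty-clock minute corresponds to 60/71 true minutes.
From 2:00 to 12:39 on the faulty dial is 639 minutes.
True elapsed: 639 x 60/71 = 540 minutes = 9 hours.
True time: 2:00 + 9 hours = 11:00.

Final answer: 11:00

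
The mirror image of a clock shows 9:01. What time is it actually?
Reflection across the vertical (12-6) axis maps a hand at angle A degrees to (360 - A) degrees, which sends a reading of T minutes past 12:00 to (720 - T) minutes past 12:00.
Mirror reads 9:01 = 541 minutes past 12:00.
Actual time: (720 - 541) mod 720 = 179 minutes = 2:59.

Final answer: 2:59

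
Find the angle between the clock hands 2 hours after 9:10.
First find the time 2 hours after 9:10.
Total minutes: 9 x 60 + 10 + 2 x 60 + 0 = 670.
670 mod 720 = 670 minutes = 11:10.
Now compute the angle at 11:10:
Hour hand: 11 x 30 + 10 x 0.5 = 335 degrees
Minute hand: 10 x 6 = 60 degrees
Difference: |335 - 60| = 275 degrees
Smaller angle: 360 - 275 = 85 degrees

Final answer: 85 degrees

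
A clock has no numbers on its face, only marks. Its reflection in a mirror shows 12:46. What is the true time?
Reflection across the vertical (12-6) axis maps a hand at angle A degrees to (360 - A) degrees, which sends a reading of T minutes past 12:00 to (720 - T) minutes past 12:00.
Mirror reads 12:46 = 46 minutes past 12:00.
Actual time: (720 - 46) mod 720 = 674 minutes = 11:14.

Final answer: 11:14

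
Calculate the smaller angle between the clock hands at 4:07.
Hour hand position: 4 x 30 + 7 x 0.5 = 123.5 degrees
Minute hand position: 7 x 6 = 42 degrees
Difference: |123.5 - 42| = 81.5 degrees
The angle between the hands is 81.5 degrees

Final answer: 81.5 degrees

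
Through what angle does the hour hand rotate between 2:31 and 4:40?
The hour hand moves 0.5 degrees per minute.
Time elapsed: 4:40 - 2:31 = 129 minutes
Angular displacement: 129 x 0.5 = 64.5 degrees

Final answer: 64.5 degrees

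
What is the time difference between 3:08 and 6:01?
From 3:08 to 6:01:
(6 x 60 + 1) - (3 x 60 + 8) = 361 - 188 = 173 minutes
= 2 hours and 53 minutes

Final answer: 2 hours and 53 minutes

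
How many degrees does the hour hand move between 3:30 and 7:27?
The hour hand moves 0.5 degrees per minute.
Time elapsed: 7:27 - 3:30 = 237 minutes
Angular displacement: 237 x 0.5 = 118.5 degrees

Final answer: 118.5 degrees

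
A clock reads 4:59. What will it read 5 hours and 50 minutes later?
Starting time: 4:59
Adding 50 minutes to 59 minutes: 59 + 50 = 109 minutes = 1 hour and 49 minutes
Adding 5 hours: 4 + 5 + 1 (carry) = 10
Final time: 10:49

Final answer: 10:49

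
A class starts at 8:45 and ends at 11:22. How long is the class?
From 8:45 to 11:22:
(11 x 60 + 22) - (8 x 60 + 45) = 682 - 525 = 157 minutes
= 2 hours and 37 minutes

Final answer: 2 hours and 37 minutes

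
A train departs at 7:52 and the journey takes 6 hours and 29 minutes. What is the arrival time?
Starting time: 7:52
Adding 29 minutes to 52 minutes: 52 + 29 = 81 minutes = 1 hour and 21 minutes
Adding 6 hours: 7 + 6 + 1 (carry) = 14 - 12 = 2
Final time: 2:21

Final answer: 2:21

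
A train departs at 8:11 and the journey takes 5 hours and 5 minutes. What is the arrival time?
Starting time: 8:11
Adding 5 minutes to 11 minutes: 11 + 5 = 16 minutes
Adding 5 hours: 8 + 5 = 13 - 12 = 1
Final time: 1:16

Final answer: 1:16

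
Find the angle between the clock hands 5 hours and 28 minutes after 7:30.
First find the time 5 hours and 28 minutes after 7:30.
Total minutes: 7 x 60 + 30 + 5 x 60 + 28 = 778.
778 mod 720 = 58 minutes = 12:58.
Now compute the angle at 12:58:
Hour hand: 0 x 30 + 58 x 0.5 = 29 degrees
Minute hand: 58 x 6 = 348 degrees
Difference: |29 - 348| = 319 degrees
Smaller angle: 360 - 319 = 41 degrees

Final answer: 41 degrees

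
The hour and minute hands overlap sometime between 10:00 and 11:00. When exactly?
The minute hand gains 5.5 degrees per minute on the hour hand.
At 10:00, the hour hand is at 300 degrees and the minute hand is at 0 degrees.
The gap is 300 degrees. Time to close: 300/5.5 = 60 x 10/11 = 54.55 minutes.
The hands overlap at 54.55 minutes past 10:00.

Final answer: 54.55 minutes past 10:00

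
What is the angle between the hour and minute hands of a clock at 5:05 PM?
Hour hand position: 5 x 30 + 5 x 0.5 = 152.5 degrees
Minute hand position: 5 x 6 = 30 degrees
Difference: |152.5 - 30| = 122.5 degrees
The angle between the hands is 122.5 degrees

Final answer: 122.5 degrees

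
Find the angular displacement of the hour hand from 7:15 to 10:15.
The hour hand moves 0.5 degrees per minute.
Time elapsed: 10:15 - 7:15 = 180 minutes
Angular displacement: 180 x 0.5 = 90 degrees

Final answer: 90 degrees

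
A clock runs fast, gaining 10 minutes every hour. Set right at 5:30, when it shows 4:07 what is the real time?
For every 60 true minutes, the faulty clock advances 70 minutes, so 1 faulty-clock minute corresponds to 60/70 true minutes.
From 5:30 to 4:07 on the faulty dial is 637 minutes.
True elapsed: 637 x 60/70 = 546 minutes = 9 hours and 6 minutes.
True time: 5:30 + 9 hours and 6 minutes = 2:36.

Final answer: 2:36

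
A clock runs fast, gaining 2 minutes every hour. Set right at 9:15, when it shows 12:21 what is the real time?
For every 60 true minutes, the faulty clock advances 62 minutes, so 1 faulty-clock minute corresponds to 60/62 true minutes.
From 9:15 to 12:21 on the faulty dial is 186 minutes.
True elapsed: 186 x 60/62 = 180 minutes = 3 hours.
True time: 9:15 + 3 hours = 12:15.

Final answer: 12:15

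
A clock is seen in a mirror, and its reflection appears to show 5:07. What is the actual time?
Reflection across the vertical (12-6) axis maps a hand at angle A degrees to (360 - A) degrees, which sends a reading of T minutes past 12:00 to (720 - T) minutes past 12:00.
Mirror reads 5:07 = 307 minutes past 12:00.
Actual time: (720 - 307) mod 720 = 413 minutes = 6:53.

Final answer: 6:53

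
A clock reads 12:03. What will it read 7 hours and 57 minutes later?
Starting time: 12:03
Adding 57 minutes to 3 minutes: 3 + 57 = 60 minutes = 1 hour
Adding 7 hours: 12 + 7 + 1 (carry) = 20 - 12 = 8
Final time: 8:00

Final answer: 8:00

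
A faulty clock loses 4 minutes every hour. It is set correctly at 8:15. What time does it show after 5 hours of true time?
For every 60 true minutes, the faulty clock advances 60 - 4 = 56 minutes.
True elapsed: 5 hours = 300 minutes.
Faulty clock advances: 300 x 56/60 = 280 minutes (drift: 20 minutes behind).
Shown time: 8:15 + 280 minutes = 12:55.

Final answer: 12:55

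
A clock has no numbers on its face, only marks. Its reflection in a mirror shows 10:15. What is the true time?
Reflection across the vertical (12-6) axis maps a hand at angle A degrees to (360 - A) degrees, which sends a reading of T minutes past 12:00 to (720 - T) minutes past 12:00.
Mirror reads 10:15 = 615 minutes past 12:00.
Actual time: (720 - 615) mod 720 = 105 minutes = 1:45.

Final answer: 1:45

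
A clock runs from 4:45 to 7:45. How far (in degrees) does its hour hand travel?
The hour hand moves 0.5 degrees per minute.
Time elapsed: 7:45 - 4:45 = 180 minutes
Angular displacement: 180 x 0.5 = 90 degrees

Final answer: 90 degrees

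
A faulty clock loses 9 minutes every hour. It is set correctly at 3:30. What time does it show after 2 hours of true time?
For every 60 true minutes, the faulty clock advances 60 - 9 = 51 minutes.
True elapsed: 2 hours = 120 minutes.
Faulty clock advances: 120 x 51/60 = 102 minutes (drift: 18 minutes behind).
Shown time: 3:30 + 102 minutes = 5:12.

Final answer: 5:12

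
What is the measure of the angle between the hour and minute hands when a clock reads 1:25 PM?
Hour hand position: 1 x 30 + 25 x 0.5 = 42.5 degrees
Minute hand position: 25 x 6 = 150 degrees
Difference: |42.5 - 150| = 107.5 degrees
The angle between the hands is 107.5 degrees

Final answer: 107.5 degrees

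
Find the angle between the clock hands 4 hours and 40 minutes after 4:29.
First find the time 4 hours and 40 minutes after 4:29.
Total minutes: 4 x 60 + 29 + 4 x 60 + 40 = 549.
549 mod 720 = 549 minutes = 9:09.
Now compute the angle at 9:09:
Hour hand: 9 x 30 + 9 x 0.5 = 274.5 degrees
Minute hand: 9 x 6 = 54 degrees
Difference: |274.5 - 54| = 220.5 degrees
Smaller angle: 360 - 220.5 = 139.5 degrees

Final answer: 139.5 degrees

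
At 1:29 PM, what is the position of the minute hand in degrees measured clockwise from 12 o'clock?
The minute hand moves 6 degrees per minute.
At 1:29: 29 x 6 = 174 degrees

Final answer: 174 degrees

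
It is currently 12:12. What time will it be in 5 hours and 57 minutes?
Starting time: 12:12
Adding 57 minutes to 12 minutes: 12 + 57 = 69 minutes = 1 hour and 9 minutes
Adding 5 hours: 12 + 5 + 1 (carry) = 18 - 12 = 6
Final time: 6:09

Final answer: 6:09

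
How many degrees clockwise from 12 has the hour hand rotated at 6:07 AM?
The hour hand moves 30 degrees per hour and 0.5 degrees per minute.
At 6:07: (6) x 30 + 7 x 0.5 = 180 + 3.5 = 183.5 degrees

Final answer: 183.5 degrees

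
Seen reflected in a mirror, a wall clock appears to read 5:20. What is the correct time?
Reflection across the vertical (12-6) axis maps a hand at angle A degrees to (360 - A) degrees, which sends a reading of T minutes past 12:00 to (720 - T) minutes past 12:00.
Mirror reads 5:20 = 320 minutes past 12:00.
Actual time: (720 - 320) mod 720 = 400 minutes = 6:40.

Final answer: 6:40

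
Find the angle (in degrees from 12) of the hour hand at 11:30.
The hour hand moves 30 degrees per hour and 0.5 degrees per minute.
At 11:30: (11) x 30 + 30 x 0.5 = 330 + 15 = 345 degrees

Final answer: 345 degrees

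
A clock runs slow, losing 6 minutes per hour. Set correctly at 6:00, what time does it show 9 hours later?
For every 60 true minutes, the faulty clock advances 60 - 6 = 54 minutes.
True elapsed: 9 hours = 540 minutes.
Faulty clock advances: 540 x 54/60 = 486 minutes (drift: 54 minutes behind).
Shown time: 6:00 + 486 minutes = 2:06.

Final answer: 2:06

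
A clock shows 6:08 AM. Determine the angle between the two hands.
Hour hand position: 6 x 30 + 8 x 0.5 = 184 degrees
Minute hand position: 8 x 6 = 48 degrees
Difference: |184 - 48| = 136 degrees
The angle between the hands is 136 degrees

Final answer: 136 degrees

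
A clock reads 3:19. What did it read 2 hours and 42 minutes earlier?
Starting time: 3:19 = 199 total minutes past 12:00
Subtracting: 2 hours and 42 minutes = 162 minutes
199 - 162 = 37 minutes
= 37 minutes past 12:00 = 12:37

Final answer: 12:37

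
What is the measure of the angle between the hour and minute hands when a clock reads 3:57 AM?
Hour hand position: 3 x 30 + 57 x 0.5 = 118.5 degrees
Minute hand position: 57 x 6 = 342 degrees
Difference: |118.5 - 342| = 223.5 degrees
Since 223.5 > 180, the smaller angle is 360 - 223.5 = 136.5 degrees

Final answer: 136.5 degrees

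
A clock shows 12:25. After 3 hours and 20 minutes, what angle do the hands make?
First find the time 3 hours and 20 minutes after 12:25.
Total minutes: 12 x 60 + 25 + 3 x 60 + 20 = 945.
945 mod 720 = 225 minutes = 3:45.
Now compute the angle at 3:45:
Hour hand: 3 x 30 + 45 x 0.5 = 112.5 degrees
Minute hand: 45 x 6 = 270 degrees
Difference: |112.5 - 270| = 157.5 degrees
The angle is 157.5 degrees

Final answer: 157.5 degrees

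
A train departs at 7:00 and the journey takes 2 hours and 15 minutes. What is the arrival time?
Starting time: 7:00
Adding 15 minutes to 0 minutes: 0 + 15 = 15 minutes
Adding 2 hours: 7 + 2 = 9
Final time: 9:15

Final answer: 9:15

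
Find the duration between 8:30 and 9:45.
From 8:30 to 9:45:
(9 x 60 + 45) - (8 x 60 + 30) = 585 - 510 = 75 minutes
= 1 hour and 15 minutes

Final answer: 1 hour and 15 minutes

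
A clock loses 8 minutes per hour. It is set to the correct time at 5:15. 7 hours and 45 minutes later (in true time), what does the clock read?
For every 60 true minutes, the faulty clock advances 60 - 8 = 52 minutes.
True elapsed: 7 hours and 45 minutes = 465 minutes.
Faulty clock advances: 465 x 52/60 = 403 minutes (drift: 62 minutes behind).
Shown time: 5:15 + 403 minutes = 11:58.

Final answer: 11:58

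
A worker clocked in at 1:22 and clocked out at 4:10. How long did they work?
From 1:22 to 4:10:
(4 x 60 + 10) - (1 x 60 + 22) = 250 - 82 = 168 minutes
= 2 hours and 48 minutes

Final answer: 2 hours and 48 minutes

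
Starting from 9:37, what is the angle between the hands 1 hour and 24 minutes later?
First find the time 1 hour and 24 minutes after 9:37.
Total minutes: 9 x 60 + 37 + 1 x 60 + 24 = 661.
661 mod 720 = 661 minutes = 11:01.
Now compute the angle at 11:01:
Hour hand: 11 x 30 + 1 x 0.5 = 330.5 degrees
Minute hand: 1 x 6 = 6 degrees
Difference: |330.5 - 6| = 324.5 degrees
Smaller angle: 360 - 324.5 = 35.5 degrees

Final answer: 35.5 degrees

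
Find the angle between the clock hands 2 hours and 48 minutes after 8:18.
First find the time 2 hours and 48 minutes after 8:18.
Total minutes: 8 x 60 + 18 + 2 x 60 + 48 = 666.
666 mod 720 = 666 minutes = 11:06.
Now compute the angle at 11:06:
Hour hand: 11 x 30 + 6 x 0.5 = 333 degrees
Minute hand: 6 x 6 = 36 degrees
Difference: |333 - 36| = 297 degrees
Smaller angle: 360 - 297 = 63 degrees

Final answer: 63 degrees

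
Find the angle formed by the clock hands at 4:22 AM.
Hour hand position: 4 x 30 + 22 x 0.5 = 131 degrees
Minute hand position: 22 x 6 = 132 degrees
Difference: |131 - 132| = 1 degrees
The angle between the hands is 1 degrees

Final answer: 1 degrees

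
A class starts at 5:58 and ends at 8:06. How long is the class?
From 5:58 to 8:06:
(8 x 60 + 6) - (5 x 60 + 58) = 486 - 358 = 128 minutes
= 2 hours and 8 minutes

Final answer: 2 hours and 8 minutes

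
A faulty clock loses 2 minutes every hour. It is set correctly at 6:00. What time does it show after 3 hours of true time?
For every 60 true minutes, the faulty clock advances 60 - 2 = 58 minutes.
True elapsed: 3 hours = 180 minutes.
Faulty clock advances: 180 x 58/60 = 174 minutes (drift: 6 minutes behind).
Shown time: 6:00 + 174 minutes = 8:54.

Final answer: 8:54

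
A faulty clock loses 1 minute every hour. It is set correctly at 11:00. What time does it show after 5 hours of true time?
For every 60 true minutes, the faulty clock advances 60 - 1 = 59 minutes.
True elapsed: 5 hours = 300 minutes.
Faulty clock advances: 300 x 59/60 = 295 minutes (drift: 5 minutes behind).
Shown time: 11:00 + 295 minutes = 3:55.

Final answer: 3:55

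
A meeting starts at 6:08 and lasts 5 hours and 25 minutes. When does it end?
Starting time: 6:08
Adding 25 minutes to 8 minutes: 8 + 25 = 33 minutes
Adding 5 hours: 6 + 5 = 11
Final time: 11:33

Final answer: 11:33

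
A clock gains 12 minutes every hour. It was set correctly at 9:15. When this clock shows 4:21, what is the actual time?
For every 60 true minutes, the faulty clock advances 72 minutes, so 1 faulty-clock minute corresponds to 60/72 true minutes.
From 9:15 to 4:21 on the faulty dial is 426 minutes.
True elapsed: 426 x 60/72 = 355 minutes = 5 hours and 55 minutes.
True time: 9:15 + 5 hours and 55 minutes = 3:10.

Final answer: 3:10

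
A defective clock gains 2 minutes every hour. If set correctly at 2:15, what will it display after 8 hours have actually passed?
For every 60 true minutes, the faulty clock advances 60 + 2 = 62 minutes.
True elapsed: 8 hours = 480 minutes.
Faulty clock advances: 480 x 62/60 = 496 minutes (drift: 16 minutes ahead).
Shown time: 2:15 + 496 minutes = 10:31.

Final answer: 10:31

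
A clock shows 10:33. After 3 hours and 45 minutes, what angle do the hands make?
First find the time 3 hours and 45 minutes after 10:33.
Total minutes: 10 x 60 + 33 + 3 x 60 + 45 = 858.
858 mod 720 = 138 minutes = 2:18.
Now compute the angle at 2:18:
Hour hand: 2 x 30 + 18 x 0.5 = 69 degrees
Minute hand: 18 x 6 = 108 degrees
Difference: |69 - 108| = 39 degrees
The angle is 39 degrees

Final answer: 39 degrees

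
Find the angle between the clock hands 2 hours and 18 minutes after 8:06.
First find the time 2 hours and 18 minutes after 8:06.
Total minutes: 8 x 60 + 6 + 2 x 60 + 18 = 624.
624 mod 720 = 624 minutes = 10:24.
Now compute the angle at 10:24:
Hour hand: 10 x 30 + 24 x 0.5 = 312 degrees
Minute hand: 24 x 6 = 144 degrees
Difference: |312 - 144| = 168 degrees
The angle is 168 degrees

Final answer: 168 degrees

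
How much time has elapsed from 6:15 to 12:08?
From 6:15 to 12:08:
(12 x 60 + 8) - (6 x 60 + 15) = 728 - 375 = 353 minutes
= 5 hours and 53 minutes

Final answer: 5 hours and 53 minutes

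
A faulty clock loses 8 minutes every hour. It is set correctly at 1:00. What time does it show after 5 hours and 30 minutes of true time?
For every 60 true minutes, the faulty clock advances 60 - 8 = 52 minutes.
True elapsed: 5 hours and 30 minutes = 330 minutes.
Faulty clock advances: 330 x 52/60 = 286 minutes (drift: 44 minutes behind).
Shown time: 1:00 + 286 minutes = 5:46.

Final answer: 5:46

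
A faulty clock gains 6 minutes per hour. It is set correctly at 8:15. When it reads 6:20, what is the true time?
For every 60 true minutes, the faulty clock advances 66 minutes, so 1 faulty-clock minute corresponds to 60/66 true minutes.
From 8:15 to 6:20 on the faulty dial is 605 minutes.
True elapsed: 605 x 60/66 = 550 minutes = 9 hours and 10 minutes.
True time: 8:15 + 9 hours and 10 minutes = 5:25.

Final answer: 5:25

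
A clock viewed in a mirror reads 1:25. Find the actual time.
Reflection across the vertical (12-6) axis maps a hand at angle A degrees to (360 - A) degrees, which sends a reading of T minutes past 12:00 to (720 - T) minutes past 12:00.
Mirror reads 1:25 = 85 minutes past 12:00.
Actual time: (720 - 85) mod 720 = 635 minutes = 10:35.

Final answer: 10:35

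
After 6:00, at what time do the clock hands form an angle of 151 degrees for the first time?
At t minutes past 6:00, the hour hand is at 30 x 6 + 0.5t degrees and the minute hand is at 6t degrees.
The smaller angle between them is 151 degrees when |30H - 5.5t| = 151 or |30H - 5.5t| = 209.
With H = 6, solve 30 x 6 - 5.5t = +/- target for each target:
  t = (30 x 6 - 151) / 5.5 = 5.27
  t = (30 x 6 + 151) / 5.5 = 60.18 (outside (0, 60))
  t = (30 x 6 - 209) / 5.5 = -5.27 (outside (0, 60))
  t = (30 x 6 + 209) / 5.5 = 70.73 (outside (0, 60))
Valid solutions in (0, 60): {5.27} minutes.
The first occurrence is t = 5.27 minutes.
The hands form a 151-degree angle at 5.27 minutes past 6:00.

Final answer: 5.27 minutes past 6:00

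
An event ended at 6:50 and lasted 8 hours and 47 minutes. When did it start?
Starting time: 6:50 = 410 total minutes past 12:00
Subtracting: 8 hours and 47 minutes = 527 minutes
410 - 527 = -117 (negative, add 12 hours = 720) = 603 minutes
= 10 hours and 3 minutes past 12:00 = 10:03

Final answer: 10:03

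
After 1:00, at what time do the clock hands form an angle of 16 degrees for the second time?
At t minutes past 1:00, the hour hand is at 30 x 1 + 0.5t degrees and the minute hand is at 6t degrees.
The smaller angle between them is 16 degrees when |30H - 5.5t| = 16 or |30H - 5.5t| = 344.
With H = 1, solve 30 x 1 - 5.5t = +/- target for each target:
  t = (30 x 1 - 16) / 5.5 = 2.55
  t = (30 x 1 + 16) / 5.5 = 8.36
  t = (30 x 1 - 344) / 5.5 = -57.09 (outside (0, 60))
  t = (30 x 1 + 344) / 5.5 = 68 (outside (0, 60))
Valid solutions in (0, 60): {2.55, 8.36} minutes.
The second occurrence is t = 8.36 minutes.
The hands form a 16-degree angle at 8.36 minutes past 1:00.

Final answer: 8.36 minutes past 1:00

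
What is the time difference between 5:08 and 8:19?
From 5:08 to 8:19:
(8 x 60 + 19) - (5 x 60 + 8) = 499 - 308 = 191 minutes
= 3 hours and 11 minutes

Final answer: 3 hours and 11 minutes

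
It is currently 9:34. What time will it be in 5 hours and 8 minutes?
Starting time: 9:34
Adding 8 minutes to 34 minutes: 34 + 8 = 42 minutes
Adding 5 hours: 9 + 5 = 14 - 12 = 2
Final time: 2:42

Final answer: 2:42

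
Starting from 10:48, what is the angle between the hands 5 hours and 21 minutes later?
First find the time 5 hours and 21 minutes after 10:48.
Total minutes: 10 x 60 + 48 + 5 x 60 + 21 = 969.
969 mod 720 = 249 minutes = 4:09.
Now compute the angle at 4:09:
Hour hand: 4 x 30 + 9 x 0.5 = 124.5 degrees
Minute hand: 9 x 6 = 54 degrees
Difference: |124.5 - 54| = 70.5 degrees
The angle is 70.5 degrees

Final answer: 70.5 degrees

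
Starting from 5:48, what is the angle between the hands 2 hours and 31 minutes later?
First find the time 2 hours and 31 minutes after 5:48.
Total minutes: 5 x 60 + 48 + 2 x 60 + 31 = 499.
499 mod 720 = 499 minutes = 8:19.
Now compute the angle at 8:19:
Hour hand: 8 x 30 + 19 x 0.5 = 249.5 degrees
Minute hand: 19 x 6 = 114 degrees
Difference: |249.5 - 114| = 135.5 degrees
The angle is 135.5 degrees

Final answer: 135.5 degrees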